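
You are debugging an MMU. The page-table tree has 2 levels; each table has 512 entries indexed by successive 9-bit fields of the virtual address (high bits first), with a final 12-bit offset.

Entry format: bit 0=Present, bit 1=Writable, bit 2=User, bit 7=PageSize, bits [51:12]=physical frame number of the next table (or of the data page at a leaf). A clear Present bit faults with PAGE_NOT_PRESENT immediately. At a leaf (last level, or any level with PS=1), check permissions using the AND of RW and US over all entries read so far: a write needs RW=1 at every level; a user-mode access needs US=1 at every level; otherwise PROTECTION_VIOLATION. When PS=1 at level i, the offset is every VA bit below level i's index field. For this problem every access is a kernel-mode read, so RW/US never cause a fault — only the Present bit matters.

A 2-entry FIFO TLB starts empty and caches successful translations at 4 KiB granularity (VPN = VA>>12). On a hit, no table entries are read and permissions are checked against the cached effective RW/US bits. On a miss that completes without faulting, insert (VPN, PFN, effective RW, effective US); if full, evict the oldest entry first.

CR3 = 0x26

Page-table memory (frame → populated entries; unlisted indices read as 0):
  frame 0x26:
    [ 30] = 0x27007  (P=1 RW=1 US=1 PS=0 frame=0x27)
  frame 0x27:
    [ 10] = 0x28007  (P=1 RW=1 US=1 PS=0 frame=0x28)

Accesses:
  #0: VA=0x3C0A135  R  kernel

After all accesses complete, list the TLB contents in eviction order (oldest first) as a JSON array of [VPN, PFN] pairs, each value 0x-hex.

Walk each access:
#0 VA=0x3C0A135 (r,kernel):
  L0: frame=0x26 idx=30 entry=0x27007 [P=1 RW=1 US=1 PS=0]
  L1: frame=0x27 idx=10 entry=0x28007 [P=1 RW=1 US=1 PS=0]
  ✓ 0x28135  — 2 lookups

TLB: [["0x3C0A", "0x28"]]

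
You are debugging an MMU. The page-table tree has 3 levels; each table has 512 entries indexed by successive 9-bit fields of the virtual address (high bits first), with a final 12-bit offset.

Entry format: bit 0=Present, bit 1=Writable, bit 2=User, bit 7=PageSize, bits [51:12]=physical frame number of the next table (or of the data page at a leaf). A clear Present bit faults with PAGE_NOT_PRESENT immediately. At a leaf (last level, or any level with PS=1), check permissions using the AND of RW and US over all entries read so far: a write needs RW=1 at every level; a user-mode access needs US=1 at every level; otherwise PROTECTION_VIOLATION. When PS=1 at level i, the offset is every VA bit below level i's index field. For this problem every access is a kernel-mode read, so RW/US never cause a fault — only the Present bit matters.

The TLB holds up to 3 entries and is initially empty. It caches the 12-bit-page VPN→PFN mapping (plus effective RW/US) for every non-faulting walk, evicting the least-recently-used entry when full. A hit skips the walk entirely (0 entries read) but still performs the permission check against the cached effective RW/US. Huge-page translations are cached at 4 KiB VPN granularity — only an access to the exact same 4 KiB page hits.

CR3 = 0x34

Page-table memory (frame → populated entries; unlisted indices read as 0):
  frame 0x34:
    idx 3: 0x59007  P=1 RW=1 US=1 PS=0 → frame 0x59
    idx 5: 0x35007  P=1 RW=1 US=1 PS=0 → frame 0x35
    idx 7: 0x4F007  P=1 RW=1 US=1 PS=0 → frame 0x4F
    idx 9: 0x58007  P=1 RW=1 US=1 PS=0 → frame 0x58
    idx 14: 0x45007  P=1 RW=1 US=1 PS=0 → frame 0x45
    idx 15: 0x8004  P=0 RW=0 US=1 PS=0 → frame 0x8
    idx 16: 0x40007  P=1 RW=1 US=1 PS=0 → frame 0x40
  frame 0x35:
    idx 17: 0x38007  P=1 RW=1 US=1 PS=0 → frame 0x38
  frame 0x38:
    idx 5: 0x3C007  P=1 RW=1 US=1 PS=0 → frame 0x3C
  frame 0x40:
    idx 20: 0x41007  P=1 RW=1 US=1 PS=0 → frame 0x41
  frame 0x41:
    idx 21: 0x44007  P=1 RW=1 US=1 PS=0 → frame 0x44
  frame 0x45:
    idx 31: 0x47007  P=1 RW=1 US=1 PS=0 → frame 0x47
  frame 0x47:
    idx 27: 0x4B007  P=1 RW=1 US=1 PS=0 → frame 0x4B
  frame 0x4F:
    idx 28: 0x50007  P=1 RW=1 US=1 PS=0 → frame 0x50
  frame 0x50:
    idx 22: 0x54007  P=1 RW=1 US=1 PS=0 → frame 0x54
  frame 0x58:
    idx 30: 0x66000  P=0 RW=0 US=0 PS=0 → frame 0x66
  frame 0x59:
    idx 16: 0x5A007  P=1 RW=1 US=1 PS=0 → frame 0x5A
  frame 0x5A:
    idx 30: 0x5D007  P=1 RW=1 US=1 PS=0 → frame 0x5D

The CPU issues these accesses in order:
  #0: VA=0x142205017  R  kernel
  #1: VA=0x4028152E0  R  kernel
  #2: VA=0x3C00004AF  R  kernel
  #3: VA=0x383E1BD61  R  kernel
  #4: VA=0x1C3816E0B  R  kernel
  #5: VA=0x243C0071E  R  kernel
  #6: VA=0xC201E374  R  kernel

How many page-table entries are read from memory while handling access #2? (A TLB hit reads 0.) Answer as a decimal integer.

Trace:
#0 VA=0x142205017 (r,kernel):
  L0: frame=0x34 idx=5 entry=0x35007 [P=1 RW=1 US=1 PS=0]
  L1: frame=0x35 idx=17 entry=0x38007 [P=1 RW=1 US=1 PS=0]
  L2: frame=0x38 idx=5 entry=0x3C007 [P=1 RW=1 US=1 PS=0]
  ✓ 0x3C017  — 3 lookups
#1 VA=0x4028152E0 (r,kernel):
  L0: frame=0x34 idx=16 entry=0x40007 [P=1 RW=1 US=1 PS=0]
  L1: frame=0x40 idx=20 entry=0x41007 [P=1 RW=1 US=1 PS=0]
  L2: frame=0x41 idx=21 entry=0x44007 [P=1 RW=1 US=1 PS=0]
  ✓ 0x442E0  — 3 lookups
#2 VA=0x3C00004AF (r,kernel):
  L0: frame=0x34 idx=15 entry=0x8004 [P=0 RW=0 US=1 PS=0]
  ✗ PAGE_NOT_PRESENT  [1 reads]
#3 VA=0x383E1BD61 (r,kernel):
  L0: frame=0x34 idx=14 entry=0x45007 [P=1 RW=1 US=1 PS=0]
  L1: frame=0x45 idx=31 entry=0x47007 [P=1 RW=1 US=1 PS=0]
  L2: frame=0x47 idx=27 entry=0x4B007 [P=1 RW=1 US=1 PS=0]
  ✓ 0x4BD61  — 3 lookups
#4 VA=0x1C3816E0B (r,kernel):
  L0: frame=0x34 idx=7 entry=0x4F007 [P=1 RW=1 US=1 PS=0]
  L1: frame=0x4F idx=28 entry=0x50007 [P=1 RW=1 US=1 PS=0]
  L2: frame=0x50 idx=22 entry=0x54007 [P=1 RW=1 US=1 PS=0]
  ✓ 0x54E0B  — 3 lookups
#5 VA=0x243C0071E (r,kernel):
  L0: frame=0x34 idx=9 entry=0x58007 [P=1 RW=1 US=1 PS=0]
  L1: frame=0x58 idx=30 entry=0x66000 [P=0 RW=0 US=0 PS=0]
  ✗ PAGE_NOT_PRESENT  [2 reads]
#6 VA=0xC201E374 (r,kernel):
  L0: frame=0x34 idx=3 entry=0x59007 [P=1 RW=1 US=1 PS=0]
  L1: frame=0x59 idx=16 entry=0x5A007 [P=1 RW=1 US=1 PS=0]
  L2: frame=0x5A idx=30 entry=0x5D007 [P=1 RW=1 US=1 PS=0]
  ✓ 0x5D374  — 3 lookups

Entries read for #2: 1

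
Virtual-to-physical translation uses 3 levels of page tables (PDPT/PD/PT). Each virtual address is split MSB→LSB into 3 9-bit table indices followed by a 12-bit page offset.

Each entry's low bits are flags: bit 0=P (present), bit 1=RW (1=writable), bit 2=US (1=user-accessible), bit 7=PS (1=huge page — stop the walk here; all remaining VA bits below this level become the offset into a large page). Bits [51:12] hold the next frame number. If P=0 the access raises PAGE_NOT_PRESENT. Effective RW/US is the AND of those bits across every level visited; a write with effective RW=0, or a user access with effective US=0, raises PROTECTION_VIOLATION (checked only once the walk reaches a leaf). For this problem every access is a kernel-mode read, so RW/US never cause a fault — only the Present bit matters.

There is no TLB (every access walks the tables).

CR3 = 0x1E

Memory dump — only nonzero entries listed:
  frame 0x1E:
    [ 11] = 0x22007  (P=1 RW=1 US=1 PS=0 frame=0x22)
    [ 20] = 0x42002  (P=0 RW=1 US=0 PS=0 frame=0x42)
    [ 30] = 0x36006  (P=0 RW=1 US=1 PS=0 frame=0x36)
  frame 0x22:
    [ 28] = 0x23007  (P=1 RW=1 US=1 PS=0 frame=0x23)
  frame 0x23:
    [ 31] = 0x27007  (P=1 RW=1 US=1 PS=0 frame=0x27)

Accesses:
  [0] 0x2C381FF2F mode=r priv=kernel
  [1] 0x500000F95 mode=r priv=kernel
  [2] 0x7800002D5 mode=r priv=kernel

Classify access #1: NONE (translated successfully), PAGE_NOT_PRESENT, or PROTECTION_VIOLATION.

Trace:
#0 VA=0x2C381FF2F (r,kernel):
  L0 @0x1E[11] → 0x22007  P=1,RW=1,US=1,PS=0
  L1 @0x22[28] → 0x23007  P=1,RW=1,US=1,PS=0
  L2 @0x23[31] → 0x27007  P=1,RW=1,US=1,PS=0
  ✓ 0x27F2F  — 3 lookups
#1 VA=0x500000F95 (r,kernel):
  L0 @0x1E[20] → 0x42002  P=0,RW=1,US=0,PS=0
  → PAGE_NOT_PRESENT  (1 entries read)
#2 VA=0x7800002D5 (r,kernel):
  L0 @0x1E[30] → 0x36006  P=0,RW=1,US=1,PS=0
  → PAGE_NOT_PRESENT  (1 entries read)

Access #1 fault: PAGE_NOT_PRESENT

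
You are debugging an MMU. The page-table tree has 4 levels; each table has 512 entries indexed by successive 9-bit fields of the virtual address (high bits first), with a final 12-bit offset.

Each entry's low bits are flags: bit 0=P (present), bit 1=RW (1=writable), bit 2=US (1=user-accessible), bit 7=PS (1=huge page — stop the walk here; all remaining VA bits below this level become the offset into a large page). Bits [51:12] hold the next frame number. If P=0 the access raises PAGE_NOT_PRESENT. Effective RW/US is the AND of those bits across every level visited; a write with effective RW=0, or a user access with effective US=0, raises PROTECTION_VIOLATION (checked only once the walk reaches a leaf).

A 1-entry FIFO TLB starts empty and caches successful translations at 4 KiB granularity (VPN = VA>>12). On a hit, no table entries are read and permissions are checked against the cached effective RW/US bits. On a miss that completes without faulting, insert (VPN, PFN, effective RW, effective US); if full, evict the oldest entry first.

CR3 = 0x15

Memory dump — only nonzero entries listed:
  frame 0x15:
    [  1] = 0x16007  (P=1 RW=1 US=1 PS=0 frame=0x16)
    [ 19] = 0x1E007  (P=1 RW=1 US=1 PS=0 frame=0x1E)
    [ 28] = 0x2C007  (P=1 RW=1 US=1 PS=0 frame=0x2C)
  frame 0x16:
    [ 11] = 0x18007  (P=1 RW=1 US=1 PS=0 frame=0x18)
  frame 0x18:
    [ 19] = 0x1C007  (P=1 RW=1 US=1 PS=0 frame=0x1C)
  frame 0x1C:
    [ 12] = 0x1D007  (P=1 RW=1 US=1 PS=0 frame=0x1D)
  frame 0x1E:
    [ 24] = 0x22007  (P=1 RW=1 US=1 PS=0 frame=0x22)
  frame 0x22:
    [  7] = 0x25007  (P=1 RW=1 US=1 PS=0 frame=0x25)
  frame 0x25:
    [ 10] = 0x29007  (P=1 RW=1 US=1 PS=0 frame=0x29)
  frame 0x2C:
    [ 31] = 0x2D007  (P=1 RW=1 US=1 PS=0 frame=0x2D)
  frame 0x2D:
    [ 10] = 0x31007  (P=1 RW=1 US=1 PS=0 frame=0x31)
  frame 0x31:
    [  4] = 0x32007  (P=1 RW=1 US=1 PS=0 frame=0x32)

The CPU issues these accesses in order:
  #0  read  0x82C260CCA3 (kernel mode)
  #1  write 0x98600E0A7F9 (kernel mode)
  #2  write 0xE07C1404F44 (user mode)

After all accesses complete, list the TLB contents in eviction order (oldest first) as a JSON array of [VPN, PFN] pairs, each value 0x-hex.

Trace:
#0 VA=0x82C260CCA3 (r,kernel):
  L0: frame=0x15 idx=1 entry=0x16007 [P=1 RW=1 US=1 PS=0]
  L1: frame=0x16 idx=11 entry=0x18007 [P=1 RW=1 US=1 PS=0]
  L2: frame=0x18 idx=19 entry=0x1C007 [P=1 RW=1 US=1 PS=0]
  L3: frame=0x1C idx=12 entry=0x1D007 [P=1 RW=1 US=1 PS=0]
  → PA=0x1DCA3  (4 entries read)
#1 VA=0x98600E0A7F9 (w,kernel):
  L0: frame=0x15 idx=19 entry=0x1E007 [P=1 RW=1 US=1 PS=0]
  L1: frame=0x1E idx=24 entry=0x22007 [P=1 RW=1 US=1 PS=0]
  L2: frame=0x22 idx=7 entry=0x25007 [P=1 RW=1 US=1 PS=0]
  L3: frame=0x25 idx=10 entry=0x29007 [P=1 RW=1 US=1 PS=0]
  → PA=0x297F9  (4 entries read)
#2 VA=0xE07C1404F44 (w,user):
  L0: frame=0x15 idx=28 entry=0x2C007 [P=1 RW=1 US=1 PS=0]
  L1: frame=0x2C idx=31 entry=0x2D007 [P=1 RW=1 US=1 PS=0]
  L2: frame=0x2D idx=10 entry=0x31007 [P=1 RW=1 US=1 PS=0]
  L3: frame=0x31 idx=4 entry=0x32007 [P=1 RW=1 US=1 PS=0]
  → PA=0x32F44  (4 entries read)

TLB: [["0xE07C1404", "0x32"]]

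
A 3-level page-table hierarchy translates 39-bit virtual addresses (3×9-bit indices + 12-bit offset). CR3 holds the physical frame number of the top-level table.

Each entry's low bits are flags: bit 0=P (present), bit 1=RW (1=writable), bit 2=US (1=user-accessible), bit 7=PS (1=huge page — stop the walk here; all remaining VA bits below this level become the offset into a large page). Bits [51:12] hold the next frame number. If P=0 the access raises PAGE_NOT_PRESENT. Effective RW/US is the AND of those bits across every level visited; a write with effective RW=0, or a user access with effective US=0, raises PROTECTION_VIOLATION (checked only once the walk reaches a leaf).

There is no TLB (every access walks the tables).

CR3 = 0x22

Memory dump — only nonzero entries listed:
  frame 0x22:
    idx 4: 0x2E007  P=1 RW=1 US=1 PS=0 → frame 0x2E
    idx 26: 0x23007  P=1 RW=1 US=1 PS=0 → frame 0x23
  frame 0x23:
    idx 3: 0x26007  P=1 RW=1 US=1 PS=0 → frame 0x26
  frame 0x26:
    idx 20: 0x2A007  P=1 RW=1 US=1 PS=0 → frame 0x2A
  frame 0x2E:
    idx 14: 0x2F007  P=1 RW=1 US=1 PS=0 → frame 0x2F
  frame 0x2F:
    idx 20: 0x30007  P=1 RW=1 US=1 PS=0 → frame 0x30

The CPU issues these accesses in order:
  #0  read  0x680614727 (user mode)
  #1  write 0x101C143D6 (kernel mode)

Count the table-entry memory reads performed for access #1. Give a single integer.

Trace:
#0 VA=0x680614727 (r,user):
  lvl0: tbl 0x22, slot 26 ⇒ 0x23007 (P1/RW1/US1/PS0)
  lvl1: tbl 0x23, slot 3 ⇒ 0x26007 (P1/RW1/US1/PS0)
  lvl2: tbl 0x26, slot 20 ⇒ 0x2A007 (P1/RW1/US1/PS0)
  ⇒ phys 0x2A727  [3 reads]
#1 VA=0x101C143D6 (w,kernel):
  lvl0: tbl 0x22, slot 4 ⇒ 0x2E007 (P1/RW1/US1/PS0)
  lvl1: tbl 0x2E, slot 14 ⇒ 0x2F007 (P1/RW1/US1/PS0)
  lvl2: tbl 0x2F, slot 20 ⇒ 0x30007 (P1/RW1/US1/PS0)
  ⇒ phys 0x303D6  [3 reads]

Entries read for #1: 3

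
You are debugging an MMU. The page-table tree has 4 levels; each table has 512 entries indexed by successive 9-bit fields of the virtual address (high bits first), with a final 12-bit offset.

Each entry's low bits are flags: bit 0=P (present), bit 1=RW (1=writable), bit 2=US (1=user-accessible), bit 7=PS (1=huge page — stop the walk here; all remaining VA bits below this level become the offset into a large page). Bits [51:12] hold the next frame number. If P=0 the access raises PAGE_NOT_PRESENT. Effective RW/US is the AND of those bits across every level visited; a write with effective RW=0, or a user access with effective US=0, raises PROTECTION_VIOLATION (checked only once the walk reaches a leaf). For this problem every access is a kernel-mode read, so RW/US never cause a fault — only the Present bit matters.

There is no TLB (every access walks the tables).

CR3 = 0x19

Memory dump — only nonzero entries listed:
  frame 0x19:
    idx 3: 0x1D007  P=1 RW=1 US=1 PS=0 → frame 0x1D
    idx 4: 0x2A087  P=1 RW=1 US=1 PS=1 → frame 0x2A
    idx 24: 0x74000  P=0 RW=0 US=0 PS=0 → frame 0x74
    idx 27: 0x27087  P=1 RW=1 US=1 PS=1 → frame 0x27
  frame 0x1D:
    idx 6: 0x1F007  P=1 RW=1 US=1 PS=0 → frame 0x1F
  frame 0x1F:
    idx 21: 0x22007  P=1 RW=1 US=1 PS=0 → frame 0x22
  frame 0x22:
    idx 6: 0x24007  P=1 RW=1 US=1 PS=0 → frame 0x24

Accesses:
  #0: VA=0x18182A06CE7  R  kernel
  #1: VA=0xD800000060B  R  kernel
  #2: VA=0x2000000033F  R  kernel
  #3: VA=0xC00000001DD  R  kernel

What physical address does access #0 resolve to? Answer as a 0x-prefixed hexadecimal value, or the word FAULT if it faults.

Walk each access:
#0 VA=0x18182A06CE7 (r,kernel):
  L0 @0x19[3] → 0x1D007  P=1,RW=1,US=1,PS=0
  L1 @0x1D[6] → 0x1F007  P=1,RW=1,US=1,PS=0
  L2 @0x1F[21] → 0x22007  P=1,RW=1,US=1,PS=0
  L3 @0x22[6] → 0x24007  P=1,RW=1,US=1,PS=0
  ✓ 0x24CE7  — 4 lookups
#1 VA=0xD800000060B (r,kernel):
  L0 @0x19[27] → 0x27087  P=1,RW=1,US=1,PS=1
  ✓ 0x2760B (huge @L0)  — 1 lookups
#2 VA=0x2000000033F (r,kernel):
  L0 @0x19[4] → 0x2A087  P=1,RW=1,US=1,PS=1
  ✓ 0x2A33F (huge @L0)  — 1 lookups
#3 VA=0xC00000001DD (r,kernel):
  L0 @0x19[24] → 0x74000  P=0,RW=0,US=0,PS=0
  ✗ PAGE_NOT_PRESENT  [1 reads]

Access #0 PA: 0x24CE7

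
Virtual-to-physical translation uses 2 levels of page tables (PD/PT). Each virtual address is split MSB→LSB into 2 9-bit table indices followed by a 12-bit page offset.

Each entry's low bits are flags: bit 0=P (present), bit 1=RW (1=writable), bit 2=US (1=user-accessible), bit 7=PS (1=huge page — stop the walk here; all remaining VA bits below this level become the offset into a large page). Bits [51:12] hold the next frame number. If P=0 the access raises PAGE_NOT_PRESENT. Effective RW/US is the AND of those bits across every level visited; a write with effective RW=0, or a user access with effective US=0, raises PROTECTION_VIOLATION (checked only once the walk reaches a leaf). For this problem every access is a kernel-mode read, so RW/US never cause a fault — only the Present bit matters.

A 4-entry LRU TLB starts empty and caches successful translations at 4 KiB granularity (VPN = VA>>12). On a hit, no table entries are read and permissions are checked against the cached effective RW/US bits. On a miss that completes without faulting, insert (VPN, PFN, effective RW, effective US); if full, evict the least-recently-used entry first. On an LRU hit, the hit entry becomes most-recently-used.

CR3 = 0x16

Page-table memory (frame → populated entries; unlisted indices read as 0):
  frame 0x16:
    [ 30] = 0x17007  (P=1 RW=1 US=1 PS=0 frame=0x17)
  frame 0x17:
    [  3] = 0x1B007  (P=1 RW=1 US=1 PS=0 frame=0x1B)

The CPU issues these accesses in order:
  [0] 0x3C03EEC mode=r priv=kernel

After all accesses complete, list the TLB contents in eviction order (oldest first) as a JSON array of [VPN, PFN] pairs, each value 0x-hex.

Per-access translation:
#0 VA=0x3C03EEC (r,kernel):
  L0: frame=0x16 idx=30 entry=0x17007 [P=1 RW=1 US=1 PS=0]
  L1: frame=0x17 idx=3 entry=0x1B007 [P=1 RW=1 US=1 PS=0]
  ⇒ phys 0x1BEEC  [2 reads]

TLB: [["0x3C03", "0x1B"]]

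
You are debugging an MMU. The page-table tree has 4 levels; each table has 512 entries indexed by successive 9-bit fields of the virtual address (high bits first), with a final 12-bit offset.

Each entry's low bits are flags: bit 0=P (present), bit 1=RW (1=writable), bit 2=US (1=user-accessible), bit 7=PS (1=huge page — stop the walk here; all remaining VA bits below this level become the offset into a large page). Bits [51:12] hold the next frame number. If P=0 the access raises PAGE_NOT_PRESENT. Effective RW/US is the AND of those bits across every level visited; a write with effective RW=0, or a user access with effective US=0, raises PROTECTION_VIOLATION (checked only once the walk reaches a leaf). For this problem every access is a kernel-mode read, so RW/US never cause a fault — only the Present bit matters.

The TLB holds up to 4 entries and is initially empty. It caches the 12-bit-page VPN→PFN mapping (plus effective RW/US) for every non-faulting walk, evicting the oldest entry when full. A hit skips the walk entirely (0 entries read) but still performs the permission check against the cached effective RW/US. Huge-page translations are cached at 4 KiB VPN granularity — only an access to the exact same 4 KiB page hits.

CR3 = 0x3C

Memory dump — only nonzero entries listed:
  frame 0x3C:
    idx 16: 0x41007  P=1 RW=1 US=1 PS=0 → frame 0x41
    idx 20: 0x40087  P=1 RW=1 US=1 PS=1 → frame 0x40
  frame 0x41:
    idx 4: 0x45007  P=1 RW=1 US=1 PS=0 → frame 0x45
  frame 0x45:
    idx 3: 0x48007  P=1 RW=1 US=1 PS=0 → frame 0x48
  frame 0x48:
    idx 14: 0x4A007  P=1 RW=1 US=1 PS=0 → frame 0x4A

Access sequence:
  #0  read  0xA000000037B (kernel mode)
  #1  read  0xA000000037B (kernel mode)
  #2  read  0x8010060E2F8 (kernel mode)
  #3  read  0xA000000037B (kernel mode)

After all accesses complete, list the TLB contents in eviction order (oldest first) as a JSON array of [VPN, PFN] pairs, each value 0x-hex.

Trace:
#0 VA=0xA000000037B (r,kernel):
  lvl0: tbl 0x3C, slot 20 ⇒ 0x40087 (P1/RW1/US1/PS1)
  ✓ 0x4037B (huge @L0)  — 1 lookups
#1 VA=0xA000000037B (r,kernel):
  TLB hit vpn=0xA0000000 → PA=0x4037B
#2 VA=0x8010060E2F8 (r,kernel):
  lvl0: tbl 0x3C, slot 16 ⇒ 0x41007 (P1/RW1/US1/PS0)
  lvl1: tbl 0x41, slot 4 ⇒ 0x45007 (P1/RW1/US1/PS0)
  lvl2: tbl 0x45, slot 3 ⇒ 0x48007 (P1/RW1/US1/PS0)
  lvl3: tbl 0x48, slot 14 ⇒ 0x4A007 (P1/RW1/US1/PS0)
  ✓ 0x4A2F8  — 4 lookups
#3 VA=0xA000000037B (r,kernel):
  TLB hit vpn=0xA0000000 → PA=0x4037B

TLB: [["0xA0000000", "0x40"], ["0x8010060E", "0x4A"]]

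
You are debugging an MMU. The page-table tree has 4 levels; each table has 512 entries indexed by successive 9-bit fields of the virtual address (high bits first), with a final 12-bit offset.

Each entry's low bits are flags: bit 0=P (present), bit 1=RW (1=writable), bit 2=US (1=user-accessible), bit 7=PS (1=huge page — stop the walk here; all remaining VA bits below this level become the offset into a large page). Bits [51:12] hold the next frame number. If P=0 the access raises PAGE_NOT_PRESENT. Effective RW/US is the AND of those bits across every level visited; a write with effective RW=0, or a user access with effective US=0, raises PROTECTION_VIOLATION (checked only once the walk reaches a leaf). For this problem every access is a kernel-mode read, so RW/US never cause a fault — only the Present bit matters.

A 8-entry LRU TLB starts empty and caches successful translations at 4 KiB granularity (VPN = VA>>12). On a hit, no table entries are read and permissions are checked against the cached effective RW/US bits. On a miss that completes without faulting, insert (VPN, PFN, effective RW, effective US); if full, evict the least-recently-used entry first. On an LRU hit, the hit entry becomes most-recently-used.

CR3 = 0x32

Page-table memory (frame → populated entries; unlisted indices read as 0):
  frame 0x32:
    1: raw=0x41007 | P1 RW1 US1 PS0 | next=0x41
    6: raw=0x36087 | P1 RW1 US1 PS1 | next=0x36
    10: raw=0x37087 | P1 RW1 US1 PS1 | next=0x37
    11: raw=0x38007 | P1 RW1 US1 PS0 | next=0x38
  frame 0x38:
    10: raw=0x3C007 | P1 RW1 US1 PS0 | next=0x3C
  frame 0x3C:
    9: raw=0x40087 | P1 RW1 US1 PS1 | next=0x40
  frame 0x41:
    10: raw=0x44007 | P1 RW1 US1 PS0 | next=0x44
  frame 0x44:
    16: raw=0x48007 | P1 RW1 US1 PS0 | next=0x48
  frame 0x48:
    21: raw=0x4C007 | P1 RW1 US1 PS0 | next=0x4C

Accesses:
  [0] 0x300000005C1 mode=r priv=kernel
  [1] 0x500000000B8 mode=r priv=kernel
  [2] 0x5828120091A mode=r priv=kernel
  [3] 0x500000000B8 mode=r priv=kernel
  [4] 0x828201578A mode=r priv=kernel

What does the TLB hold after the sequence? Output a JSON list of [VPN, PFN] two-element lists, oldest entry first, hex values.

Trace:
#0 VA=0x300000005C1 (r,kernel):
  L0 @0x32[6] → 0x36087  P=1,RW=1,US=1,PS=1
  → PA=0x365C1 (huge @L0)  (1 entries read)
#1 VA=0x500000000B8 (r,kernel):
  L0 @0x32[10] → 0x37087  P=1,RW=1,US=1,PS=1
  → PA=0x370B8 (huge @L0)  (1 entries read)
#2 VA=0x5828120091A (r,kernel):
  L0 @0x32[11] → 0x38007  P=1,RW=1,US=1,PS=0
  L1 @0x38[10] → 0x3C007  P=1,RW=1,US=1,PS=0
  L2 @0x3C[9] → 0x40087  P=1,RW=1,US=1,PS=1
  → PA=0x4091A (huge @L2)  (3 entries read)
#3 VA=0x500000000B8 (r,kernel):
  TLB hit vpn=0x50000000 → PA=0x370B8
#4 VA=0x828201578A (r,kernel):
  L0 @0x32[1] → 0x41007  P=1,RW=1,US=1,PS=0
  L1 @0x41[10] → 0x44007  P=1,RW=1,US=1,PS=0
  L2 @0x44[16] → 0x48007  P=1,RW=1,US=1,PS=0
  L3 @0x48[21] → 0x4C007  P=1,RW=1,US=1,PS=0
  → PA=0x4C78A  (4 entries read)

TLB: [["0x30000000", "0x36"], ["0x58281200", "0x40"], ["0x50000000", "0x37"], ["0x8282015", "0x4C"]]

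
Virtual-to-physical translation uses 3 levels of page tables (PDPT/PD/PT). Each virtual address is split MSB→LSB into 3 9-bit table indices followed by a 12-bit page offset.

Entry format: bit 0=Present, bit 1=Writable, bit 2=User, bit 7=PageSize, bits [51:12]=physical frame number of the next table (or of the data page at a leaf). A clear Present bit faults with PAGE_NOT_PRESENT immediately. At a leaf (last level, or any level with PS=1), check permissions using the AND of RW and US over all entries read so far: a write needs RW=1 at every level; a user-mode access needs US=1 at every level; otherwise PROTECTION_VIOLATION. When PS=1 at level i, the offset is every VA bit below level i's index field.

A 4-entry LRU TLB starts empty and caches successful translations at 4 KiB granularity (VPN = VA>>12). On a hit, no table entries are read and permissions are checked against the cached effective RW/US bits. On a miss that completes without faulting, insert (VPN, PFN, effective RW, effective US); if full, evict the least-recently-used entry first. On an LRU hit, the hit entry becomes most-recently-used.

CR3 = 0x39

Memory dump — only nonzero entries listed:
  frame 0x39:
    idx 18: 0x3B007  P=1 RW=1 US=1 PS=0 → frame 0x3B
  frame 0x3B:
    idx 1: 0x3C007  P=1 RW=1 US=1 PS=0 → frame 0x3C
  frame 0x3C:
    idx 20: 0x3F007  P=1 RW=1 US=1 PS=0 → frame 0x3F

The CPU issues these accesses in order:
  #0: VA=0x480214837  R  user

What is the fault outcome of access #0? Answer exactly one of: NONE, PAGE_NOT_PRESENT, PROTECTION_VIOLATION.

Walk each access:
#0 VA=0x480214837 (r,user):
  [0] read 0x39 idx=18: raw=0x3B007 flags P=1 W=1 U=1 S=0
  [1] read 0x3B idx=1: raw=0x3C007 flags P=1 W=1 U=1 S=0
  [2] read 0x3C idx=20: raw=0x3F007 flags P=1 W=1 U=1 S=0
  ⇒ phys 0x3F837  [3 reads]

Access #0 fault: NONE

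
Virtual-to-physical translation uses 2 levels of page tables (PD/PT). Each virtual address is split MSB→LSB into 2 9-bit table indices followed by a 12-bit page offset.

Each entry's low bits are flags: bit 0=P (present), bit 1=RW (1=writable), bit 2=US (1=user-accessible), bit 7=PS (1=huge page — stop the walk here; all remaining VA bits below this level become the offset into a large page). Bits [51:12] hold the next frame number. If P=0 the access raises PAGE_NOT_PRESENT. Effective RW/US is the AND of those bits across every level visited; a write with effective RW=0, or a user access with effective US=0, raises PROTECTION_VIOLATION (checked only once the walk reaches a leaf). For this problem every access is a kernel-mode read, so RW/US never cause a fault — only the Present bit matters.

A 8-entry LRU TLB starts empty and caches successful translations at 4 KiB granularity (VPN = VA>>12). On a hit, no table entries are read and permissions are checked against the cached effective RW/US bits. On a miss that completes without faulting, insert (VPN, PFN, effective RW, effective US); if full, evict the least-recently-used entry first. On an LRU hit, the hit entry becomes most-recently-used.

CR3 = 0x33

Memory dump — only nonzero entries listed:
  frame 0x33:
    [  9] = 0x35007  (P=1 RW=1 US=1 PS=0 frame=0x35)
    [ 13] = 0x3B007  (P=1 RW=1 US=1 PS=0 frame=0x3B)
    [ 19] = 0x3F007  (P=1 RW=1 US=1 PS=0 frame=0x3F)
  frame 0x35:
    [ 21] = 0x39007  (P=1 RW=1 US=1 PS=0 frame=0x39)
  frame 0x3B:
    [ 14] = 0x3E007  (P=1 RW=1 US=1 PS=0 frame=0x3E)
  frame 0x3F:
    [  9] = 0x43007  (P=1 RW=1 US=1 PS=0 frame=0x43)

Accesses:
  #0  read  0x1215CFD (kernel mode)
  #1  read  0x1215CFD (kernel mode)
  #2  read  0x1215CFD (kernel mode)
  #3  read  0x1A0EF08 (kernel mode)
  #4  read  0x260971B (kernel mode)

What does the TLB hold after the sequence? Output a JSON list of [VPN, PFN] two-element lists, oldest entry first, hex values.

Walk each access:
#0 VA=0x1215CFD (r,kernel):
  [0] read 0x33 idx=9: raw=0x35007 flags P=1 W=1 U=1 S=0
  [1] read 0x35 idx=21: raw=0x39007 flags P=1 W=1 U=1 S=0
  ⇒ phys 0x39CFD  [2 reads]
#1 VA=0x1215CFD (r,kernel):
  TLB hit vpn=0x1215 → PA=0x39CFD
#2 VA=0x1215CFD (r,kernel):
  TLB hit vpn=0x1215 → PA=0x39CFD
#3 VA=0x1A0EF08 (r,kernel):
  [0] read 0x33 idx=13: raw=0x3B007 flags P=1 W=1 U=1 S=0
  [1] read 0x3B idx=14: raw=0x3E007 flags P=1 W=1 U=1 S=0
  ⇒ phys 0x3EF08  [2 reads]
#4 VA=0x260971B (r,kernel):
  [0] read 0x33 idx=19: raw=0x3F007 flags P=1 W=1 U=1 S=0
  [1] read 0x3F idx=9: raw=0x43007 flags P=1 W=1 U=1 S=0
  ⇒ phys 0x4371B  [2 reads]

TLB: [["0x1215", "0x39"], ["0x1A0E", "0x3E"], ["0x2609", "0x43"]]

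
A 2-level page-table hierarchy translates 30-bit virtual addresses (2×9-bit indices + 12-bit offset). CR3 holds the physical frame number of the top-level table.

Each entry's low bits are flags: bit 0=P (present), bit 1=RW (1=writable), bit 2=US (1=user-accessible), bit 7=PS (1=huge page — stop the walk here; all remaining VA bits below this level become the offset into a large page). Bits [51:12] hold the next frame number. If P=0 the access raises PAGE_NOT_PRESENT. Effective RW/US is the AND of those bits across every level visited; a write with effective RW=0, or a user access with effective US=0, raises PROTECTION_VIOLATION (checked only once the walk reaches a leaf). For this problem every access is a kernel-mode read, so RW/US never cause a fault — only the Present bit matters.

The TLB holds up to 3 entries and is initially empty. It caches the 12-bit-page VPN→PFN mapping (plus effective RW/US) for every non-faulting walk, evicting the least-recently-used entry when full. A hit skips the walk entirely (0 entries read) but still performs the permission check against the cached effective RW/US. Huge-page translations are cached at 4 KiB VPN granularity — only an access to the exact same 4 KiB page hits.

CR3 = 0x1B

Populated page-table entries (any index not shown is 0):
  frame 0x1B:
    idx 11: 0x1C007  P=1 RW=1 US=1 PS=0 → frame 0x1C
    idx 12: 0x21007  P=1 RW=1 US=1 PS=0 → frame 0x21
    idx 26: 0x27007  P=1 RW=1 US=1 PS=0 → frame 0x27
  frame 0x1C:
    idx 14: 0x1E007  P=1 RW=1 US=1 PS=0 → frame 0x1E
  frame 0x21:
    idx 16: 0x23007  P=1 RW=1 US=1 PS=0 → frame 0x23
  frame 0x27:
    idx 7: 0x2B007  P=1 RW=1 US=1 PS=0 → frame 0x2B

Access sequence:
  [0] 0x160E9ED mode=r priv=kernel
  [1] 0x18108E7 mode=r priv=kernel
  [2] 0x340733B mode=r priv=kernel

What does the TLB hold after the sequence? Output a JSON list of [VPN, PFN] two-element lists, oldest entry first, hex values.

Walk each access:
#0 VA=0x160E9ED (r,kernel):
  lvl0: tbl 0x1B, slot 11 ⇒ 0x1C007 (P1/RW1/US1/PS0)
  lvl1: tbl 0x1C, slot 14 ⇒ 0x1E007 (P1/RW1/US1/PS0)
  ✓ 0x1E9ED  — 2 lookups
#1 VA=0x18108E7 (r,kernel):
  lvl0: tbl 0x1B, slot 12 ⇒ 0x21007 (P1/RW1/US1/PS0)
  lvl1: tbl 0x21, slot 16 ⇒ 0x23007 (P1/RW1/US1/PS0)
  ✓ 0x238E7  — 2 lookups
#2 VA=0x340733B (r,kernel):
  lvl0: tbl 0x1B, slot 26 ⇒ 0x27007 (P1/RW1/US1/PS0)
  lvl1: tbl 0x27, slot 7 ⇒ 0x2B007 (P1/RW1/US1/PS0)
  ✓ 0x2B33B  — 2 lookups

TLB: [["0x160E", "0x1E"], ["0x1810", "0x23"], ["0x3407", "0x2B"]]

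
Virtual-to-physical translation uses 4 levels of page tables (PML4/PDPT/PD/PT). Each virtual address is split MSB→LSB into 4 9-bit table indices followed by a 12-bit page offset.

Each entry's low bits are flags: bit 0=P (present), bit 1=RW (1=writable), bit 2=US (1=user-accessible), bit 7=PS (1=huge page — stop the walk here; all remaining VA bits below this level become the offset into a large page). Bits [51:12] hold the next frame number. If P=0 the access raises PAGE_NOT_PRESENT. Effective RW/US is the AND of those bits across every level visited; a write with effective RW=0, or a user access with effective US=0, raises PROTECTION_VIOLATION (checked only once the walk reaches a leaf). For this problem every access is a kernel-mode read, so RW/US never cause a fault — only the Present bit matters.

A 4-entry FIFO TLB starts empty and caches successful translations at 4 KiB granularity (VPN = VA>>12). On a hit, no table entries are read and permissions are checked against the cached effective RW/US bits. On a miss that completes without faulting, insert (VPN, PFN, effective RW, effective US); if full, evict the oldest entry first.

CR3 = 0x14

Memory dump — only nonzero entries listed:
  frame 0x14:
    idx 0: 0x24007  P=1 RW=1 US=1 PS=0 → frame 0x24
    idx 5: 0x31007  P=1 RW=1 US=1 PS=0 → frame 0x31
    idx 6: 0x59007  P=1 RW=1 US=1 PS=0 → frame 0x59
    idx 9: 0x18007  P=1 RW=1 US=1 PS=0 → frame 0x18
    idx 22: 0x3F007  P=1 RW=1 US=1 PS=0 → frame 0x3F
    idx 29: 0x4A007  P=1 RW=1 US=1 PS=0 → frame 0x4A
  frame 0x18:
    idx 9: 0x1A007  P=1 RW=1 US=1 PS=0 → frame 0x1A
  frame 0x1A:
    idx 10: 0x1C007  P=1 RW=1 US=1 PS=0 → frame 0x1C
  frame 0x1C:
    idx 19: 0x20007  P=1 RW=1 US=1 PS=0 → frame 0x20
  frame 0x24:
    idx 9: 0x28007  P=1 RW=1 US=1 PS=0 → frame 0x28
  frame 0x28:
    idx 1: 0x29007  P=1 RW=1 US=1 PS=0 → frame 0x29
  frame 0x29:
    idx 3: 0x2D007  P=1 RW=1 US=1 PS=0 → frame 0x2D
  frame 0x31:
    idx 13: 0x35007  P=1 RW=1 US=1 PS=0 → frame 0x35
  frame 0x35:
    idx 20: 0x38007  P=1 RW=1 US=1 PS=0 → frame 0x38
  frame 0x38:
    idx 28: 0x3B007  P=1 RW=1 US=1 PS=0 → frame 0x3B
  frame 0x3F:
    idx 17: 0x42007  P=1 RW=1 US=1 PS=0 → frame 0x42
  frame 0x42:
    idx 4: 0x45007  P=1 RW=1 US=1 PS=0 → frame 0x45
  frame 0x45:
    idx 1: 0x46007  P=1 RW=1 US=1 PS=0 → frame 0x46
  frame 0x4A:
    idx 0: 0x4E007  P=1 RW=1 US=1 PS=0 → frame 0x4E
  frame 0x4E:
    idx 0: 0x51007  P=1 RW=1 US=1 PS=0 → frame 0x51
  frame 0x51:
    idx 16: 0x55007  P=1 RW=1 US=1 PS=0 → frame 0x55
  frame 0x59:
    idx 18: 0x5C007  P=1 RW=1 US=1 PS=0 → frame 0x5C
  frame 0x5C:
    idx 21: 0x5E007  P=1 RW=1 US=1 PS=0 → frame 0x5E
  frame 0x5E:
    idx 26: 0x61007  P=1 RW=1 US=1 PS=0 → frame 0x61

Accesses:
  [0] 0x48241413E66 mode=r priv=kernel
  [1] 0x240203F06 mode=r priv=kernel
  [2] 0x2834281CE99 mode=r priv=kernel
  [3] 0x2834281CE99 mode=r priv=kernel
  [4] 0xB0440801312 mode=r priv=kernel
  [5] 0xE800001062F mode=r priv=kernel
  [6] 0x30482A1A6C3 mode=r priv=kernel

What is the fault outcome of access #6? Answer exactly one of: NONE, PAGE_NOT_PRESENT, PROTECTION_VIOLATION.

Walk each access:
#0 VA=0x48241413E66 (r,kernel):
  [0] read 0x14 idx=9: raw=0x18007 flags P=1 W=1 U=1 S=0
  [1] read 0x18 idx=9: raw=0x1A007 flags P=1 W=1 U=1 S=0
  [2] read 0x1A idx=10: raw=0x1C007 flags P=1 W=1 U=1 S=0
  [3] read 0x1C idx=19: raw=0x20007 flags P=1 W=1 U=1 S=0
  ⇒ phys 0x20E66  [4 reads]
#1 VA=0x240203F06 (r,kernel):
  [0] read 0x14 idx=0: raw=0x24007 flags P=1 W=1 U=1 S=0
  [1] read 0x24 idx=9: raw=0x28007 flags P=1 W=1 U=1 S=0
  [2] read 0x28 idx=1: raw=0x29007 flags P=1 W=1 U=1 S=0
  [3] read 0x29 idx=3: raw=0x2D007 flags P=1 W=1 U=1 S=0
  ⇒ phys 0x2DF06  [4 reads]
#2 VA=0x2834281CE99 (r,kernel):
  [0] read 0x14 idx=5: raw=0x31007 flags P=1 W=1 U=1 S=0
  [1] read 0x31 idx=13: raw=0x35007 flags P=1 W=1 U=1 S=0
  [2] read 0x35 idx=20: raw=0x38007 flags P=1 W=1 U=1 S=0
  [3] read 0x38 idx=28: raw=0x3B007 flags P=1 W=1 U=1 S=0
  ⇒ phys 0x3BE99  [4 reads]
#3 VA=0x2834281CE99 (r,kernel):
  TLB hit vpn=0x2834281C → PA=0x3BE99
#4 VA=0xB0440801312 (r,kernel):
  [0] read 0x14 idx=22: raw=0x3F007 flags P=1 W=1 U=1 S=0
  [1] read 0x3F idx=17: raw=0x42007 flags P=1 W=1 U=1 S=0
  [2] read 0x42 idx=4: raw=0x45007 flags P=1 W=1 U=1 S=0
  [3] read 0x45 idx=1: raw=0x46007 flags P=1 W=1 U=1 S=0
  ⇒ phys 0x46312  [4 reads]
#5 VA=0xE800001062F (r,kernel):
  [0] read 0x14 idx=29: raw=0x4A007 flags P=1 W=1 U=1 S=0
  [1] read 0x4A idx=0: raw=0x4E007 flags P=1 W=1 U=1 S=0
  [2] read 0x4E idx=0: raw=0x51007 flags P=1 W=1 U=1 S=0
  [3] read 0x51 idx=16: raw=0x55007 flags P=1 W=1 U=1 S=0
  ⇒ phys 0x5562F  [4 reads]
#6 VA=0x30482A1A6C3 (r,kernel):
  [0] read 0x14 idx=6: raw=0x59007 flags P=1 W=1 U=1 S=0
  [1] read 0x59 idx=18: raw=0x5C007 flags P=1 W=1 U=1 S=0
  [2] read 0x5C idx=21: raw=0x5E007 flags P=1 W=1 U=1 S=0
  [3] read 0x5E idx=26: raw=0x61007 flags P=1 W=1 U=1 S=0
  ⇒ phys 0x616C3  [4 reads]

Access #6 fault: NONE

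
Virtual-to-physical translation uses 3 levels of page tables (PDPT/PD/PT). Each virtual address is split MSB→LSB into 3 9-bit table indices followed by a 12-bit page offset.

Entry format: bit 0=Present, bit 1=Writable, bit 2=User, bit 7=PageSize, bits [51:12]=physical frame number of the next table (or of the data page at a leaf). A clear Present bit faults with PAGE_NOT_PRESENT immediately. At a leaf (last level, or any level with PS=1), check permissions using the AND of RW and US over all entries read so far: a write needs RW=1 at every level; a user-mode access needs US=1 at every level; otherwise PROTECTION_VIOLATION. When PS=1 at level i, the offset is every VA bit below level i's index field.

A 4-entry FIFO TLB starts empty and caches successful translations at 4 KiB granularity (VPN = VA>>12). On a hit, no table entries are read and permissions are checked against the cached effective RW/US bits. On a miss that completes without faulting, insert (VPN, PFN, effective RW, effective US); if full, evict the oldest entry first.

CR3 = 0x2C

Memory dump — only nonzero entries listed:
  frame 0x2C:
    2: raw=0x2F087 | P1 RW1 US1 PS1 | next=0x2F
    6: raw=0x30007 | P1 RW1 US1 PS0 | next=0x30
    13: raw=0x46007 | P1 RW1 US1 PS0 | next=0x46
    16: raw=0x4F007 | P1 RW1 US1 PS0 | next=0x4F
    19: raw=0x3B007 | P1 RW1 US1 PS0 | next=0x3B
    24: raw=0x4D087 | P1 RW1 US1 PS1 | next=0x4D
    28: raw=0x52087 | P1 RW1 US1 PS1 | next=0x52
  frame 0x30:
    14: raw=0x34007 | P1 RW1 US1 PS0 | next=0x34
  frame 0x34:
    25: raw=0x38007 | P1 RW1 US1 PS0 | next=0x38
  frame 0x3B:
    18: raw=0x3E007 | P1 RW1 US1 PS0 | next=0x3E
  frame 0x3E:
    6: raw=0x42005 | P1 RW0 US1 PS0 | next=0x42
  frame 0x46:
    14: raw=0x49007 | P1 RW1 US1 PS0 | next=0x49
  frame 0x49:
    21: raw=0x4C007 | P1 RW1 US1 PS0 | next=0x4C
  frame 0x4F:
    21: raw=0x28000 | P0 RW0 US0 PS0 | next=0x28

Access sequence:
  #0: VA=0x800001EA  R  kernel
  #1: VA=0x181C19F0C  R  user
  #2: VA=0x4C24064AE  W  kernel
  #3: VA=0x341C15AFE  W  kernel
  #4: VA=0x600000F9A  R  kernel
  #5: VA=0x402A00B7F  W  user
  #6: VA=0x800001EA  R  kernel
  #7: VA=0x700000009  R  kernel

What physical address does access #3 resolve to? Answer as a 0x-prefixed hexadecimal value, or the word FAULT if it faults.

Walk each access:
#0 VA=0x800001EA (r,kernel):
  L0 @0x2C[2] → 0x2F087  P=1,RW=1,US=1,PS=1
  ✓ 0x2F1EA (huge @L0)  — 1 lookups
#1 VA=0x181C19F0C (r,user):
  L0 @0x2C[6] → 0x30007  P=1,RW=1,US=1,PS=0
  L1 @0x30[14] → 0x34007  P=1,RW=1,US=1,PS=0
  L2 @0x34[25] → 0x38007  P=1,RW=1,US=1,PS=0
  ✓ 0x38F0C  — 3 lookups
#2 VA=0x4C24064AE (w,kernel):
  L0 @0x2C[19] → 0x3B007  P=1,RW=1,US=1,PS=0
  L1 @0x3B[18] → 0x3E007  P=1,RW=1,US=1,PS=0
  L2 @0x3E[6] → 0x42005  P=1,RW=0,US=1,PS=0
  → PROTECTION_VIOLATION  (3 entries read)
#3 VA=0x341C15AFE (w,kernel):
  L0 @0x2C[13] → 0x46007  P=1,RW=1,US=1,PS=0
  L1 @0x46[14] → 0x49007  P=1,RW=1,US=1,PS=0
  L2 @0x49[21] → 0x4C007  P=1,RW=1,US=1,PS=0
  ✓ 0x4CAFE  — 3 lookups
#4 VA=0x600000F9A (r,kernel):
  L0 @0x2C[24] → 0x4D087  P=1,RW=1,US=1,PS=1
  ✓ 0x4DF9A (huge @L0)  — 1 lookups
#5 VA=0x402A00B7F (w,user):
  L0 @0x2C[16] → 0x4F007  P=1,RW=1,US=1,PS=0
  L1 @0x4F[21] → 0x28000  P=0,RW=0,US=0,PS=0
  → PAGE_NOT_PRESENT  (2 entries read)
#6 VA=0x800001EA (r,kernel):
  TLB hit vpn=0x80000 → PA=0x2F1EA
#7 VA=0x700000009 (r,kernel):
  L0 @0x2C[28] → 0x52087  P=1,RW=1,US=1,PS=1
  ✓ 0x52009 (huge @L0)  — 1 lookups

Access #3 PA: 0x4CAFE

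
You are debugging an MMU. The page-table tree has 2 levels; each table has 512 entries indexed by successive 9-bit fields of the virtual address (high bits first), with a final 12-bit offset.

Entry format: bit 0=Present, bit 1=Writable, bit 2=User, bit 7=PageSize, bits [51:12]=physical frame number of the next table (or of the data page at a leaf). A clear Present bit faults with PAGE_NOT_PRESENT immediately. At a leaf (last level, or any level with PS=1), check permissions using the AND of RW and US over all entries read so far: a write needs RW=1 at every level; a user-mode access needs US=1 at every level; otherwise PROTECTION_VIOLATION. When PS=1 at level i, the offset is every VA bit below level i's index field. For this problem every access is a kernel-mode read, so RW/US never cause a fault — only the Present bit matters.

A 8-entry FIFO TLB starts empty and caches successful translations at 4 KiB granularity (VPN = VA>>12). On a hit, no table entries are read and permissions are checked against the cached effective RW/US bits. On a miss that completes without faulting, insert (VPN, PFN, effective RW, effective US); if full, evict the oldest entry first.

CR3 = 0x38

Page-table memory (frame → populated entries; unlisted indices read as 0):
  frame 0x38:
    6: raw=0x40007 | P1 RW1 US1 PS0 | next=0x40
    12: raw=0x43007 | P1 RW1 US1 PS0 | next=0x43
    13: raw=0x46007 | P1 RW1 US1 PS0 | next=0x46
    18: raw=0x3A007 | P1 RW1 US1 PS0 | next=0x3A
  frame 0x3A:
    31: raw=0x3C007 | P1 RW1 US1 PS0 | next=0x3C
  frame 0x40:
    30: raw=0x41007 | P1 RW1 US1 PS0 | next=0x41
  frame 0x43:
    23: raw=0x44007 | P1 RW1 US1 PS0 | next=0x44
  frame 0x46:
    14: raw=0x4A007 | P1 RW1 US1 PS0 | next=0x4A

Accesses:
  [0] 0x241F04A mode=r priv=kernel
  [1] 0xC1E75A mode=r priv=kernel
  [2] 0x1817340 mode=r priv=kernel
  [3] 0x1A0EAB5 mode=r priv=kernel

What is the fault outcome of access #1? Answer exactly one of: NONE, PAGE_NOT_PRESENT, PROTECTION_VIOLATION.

Trace:
#0 VA=0x241F04A (r,kernel):
  L0: frame=0x38 idx=18 entry=0x3A007 [P=1 RW=1 US=1 PS=0]
  L1: frame=0x3A idx=31 entry=0x3C007 [P=1 RW=1 US=1 PS=0]
  ⇒ phys 0x3C04A  [2 reads]
#1 VA=0xC1E75A (r,kernel):
  L0: frame=0x38 idx=6 entry=0x40007 [P=1 RW=1 US=1 PS=0]
  L1: frame=0x40 idx=30 entry=0x41007 [P=1 RW=1 US=1 PS=0]
  ⇒ phys 0x4175A  [2 reads]
#2 VA=0x1817340 (r,kernel):
  L0: frame=0x38 idx=12 entry=0x43007 [P=1 RW=1 US=1 PS=0]
  L1: frame=0x43 idx=23 entry=0x44007 [P=1 RW=1 US=1 PS=0]
  ⇒ phys 0x44340  [2 reads]
#3 VA=0x1A0EAB5 (r,kernel):
  L0: frame=0x38 idx=13 entry=0x46007 [P=1 RW=1 US=1 PS=0]
  L1: frame=0x46 idx=14 entry=0x4A007 [P=1 RW=1 US=1 PS=0]
  ⇒ phys 0x4AAB5  [2 reads]

Access #1 fault: NONE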